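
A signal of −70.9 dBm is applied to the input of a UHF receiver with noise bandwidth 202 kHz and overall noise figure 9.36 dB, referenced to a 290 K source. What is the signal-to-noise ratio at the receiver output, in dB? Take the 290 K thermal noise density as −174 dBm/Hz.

40.7 dB

Noise floor: N = −174 + 10 log₁₀(B) + NF
10 log₁₀(2.02×10⁵) = 53.05 dB
N = −174 + 53.05 + 9.36 = −111.59 dBm
SNR = P_sig − N = −70.9 − (−111.59) = 40.69 dB → 40.7 dB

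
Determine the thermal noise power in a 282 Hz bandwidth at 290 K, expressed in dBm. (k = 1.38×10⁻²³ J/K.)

−149.5 dBm

P_n = kTB = 1.38×10⁻²³ × 290 × 2.82×10² = 1.13×10⁻¹⁸ W
In dBm: 10 log₁₀(1.13×10⁻¹⁸ / 10⁻³) = −149.5 dBm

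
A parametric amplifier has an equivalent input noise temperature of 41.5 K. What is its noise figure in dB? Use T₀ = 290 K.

0.581 dB

F = 1 + T_e/T₀ = 1 + 41.5/290 = 1.1431
NF = 10 log₁₀(1.1431) = 0.581 dB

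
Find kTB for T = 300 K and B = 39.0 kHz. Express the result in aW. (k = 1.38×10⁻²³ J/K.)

161 aW

P_n = kTB = 1.38×10⁻²³ × 300 × 3.90×10⁴ = 1.61×10⁻¹⁶ W = 161 aW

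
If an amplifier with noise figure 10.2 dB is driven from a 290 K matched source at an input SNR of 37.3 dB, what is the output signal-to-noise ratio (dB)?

By definition F = SNR_in/SNR_out, so in dB: SNR_out = SNR_in − NF
SNR_out = 37.3 − 10.2 = 27.1 dB

27.1 dB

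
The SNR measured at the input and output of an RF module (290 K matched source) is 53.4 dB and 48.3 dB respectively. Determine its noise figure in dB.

NF (dB) = SNR_in(dB) − SNR_out(dB) when the source is at T₀
NF = 53.4 − 48.3 = 5.1 dB

5.1 dB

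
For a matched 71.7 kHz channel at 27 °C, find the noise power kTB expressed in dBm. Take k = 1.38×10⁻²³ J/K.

−125.3 dBm

T = 27 °C + 273.15 = 300.15 K
P_n = kTB = 1.38×10⁻²³ × 300.15 × 7.17×10⁴ = 2.97×10⁻¹⁶ W
In dBm: 10 log₁₀(2.97×10⁻¹⁶ / 10⁻³) = −125.3 dBm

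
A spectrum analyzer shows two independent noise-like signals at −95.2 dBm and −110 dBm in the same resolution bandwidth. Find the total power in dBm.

Convert to linear, add, convert back:
P₁ = 3.02×10⁻¹³ W, P₂ = 1.00×10⁻¹⁴ W
P_tot = 3.12×10⁻¹³ W → 10 log₁₀(P_tot / 10⁻³) = −95.1 dBm

−95.1 dBm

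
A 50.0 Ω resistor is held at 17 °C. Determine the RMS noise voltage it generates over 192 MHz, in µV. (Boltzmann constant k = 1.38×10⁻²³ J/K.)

T = 17 °C + 273.15 = 290.15 K
V_n = √(4kTRB)
4kTRB = 4 × 1.38×10⁻²³ × 290.15 × 5.00×10¹ × 1.92×10⁸ = 1.54×10⁻¹⁰ V²
V_n = √(1.54×10⁻¹⁰) = 1.24×10⁻⁵ V = 12.4 µV

12.4 µV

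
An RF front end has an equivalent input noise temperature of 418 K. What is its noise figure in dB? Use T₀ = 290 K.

3.88 dB

F = 1 + T_e/T₀ = 1 + 418/290 = 2.44138
NF = 10 log₁₀(2.44138) = 3.88 dB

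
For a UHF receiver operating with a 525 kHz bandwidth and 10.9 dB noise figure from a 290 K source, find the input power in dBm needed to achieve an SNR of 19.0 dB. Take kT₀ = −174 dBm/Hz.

−86.9 dBm

Sensitivity = −174 + 10 log₁₀(B) + NF + SNR_min
= −174 + 57.2 + 10.9 + 19.0
= −86.9 dBm → −86.9 dBm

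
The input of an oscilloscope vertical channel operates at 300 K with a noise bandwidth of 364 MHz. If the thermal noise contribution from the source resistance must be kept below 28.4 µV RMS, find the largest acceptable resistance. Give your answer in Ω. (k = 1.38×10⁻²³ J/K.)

134 Ω

Johnson–Nyquist: V_n = √(4kTRB) ⇒ R = V_n² / (4kTB)
4kTB = 4 × 1.38×10⁻²³ × 300 × 3.64×10⁸ = 6.03×10⁻¹²
R = (2.84×10⁻⁵)² / 6.03×10⁻¹² = 1.34×10² Ω = 134 Ω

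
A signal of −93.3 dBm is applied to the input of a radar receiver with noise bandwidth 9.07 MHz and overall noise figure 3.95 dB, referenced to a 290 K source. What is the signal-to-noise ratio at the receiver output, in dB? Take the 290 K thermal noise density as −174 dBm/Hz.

Noise floor: N = −174 + 10 log₁₀(B) + NF
10 log₁₀(9.07×10⁶) = 69.58 dB
N = −174 + 69.58 + 3.95 = −100.47 dBm
SNR = P_sig − N = −93.3 − (−100.47) = 7.17 dB → 7.2 dB

7.2 dB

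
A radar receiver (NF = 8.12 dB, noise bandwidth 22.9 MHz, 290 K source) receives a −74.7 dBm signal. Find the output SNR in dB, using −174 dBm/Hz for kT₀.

17.6 dB

Noise floor: N = −174 + 10 log₁₀(B) + NF
10 log₁₀(2.29×10⁷) = 73.6 dB
N = −174 + 73.6 + 8.12 = −92.28 dBm
SNR = P_sig − N = −74.7 − (−92.28) = 17.58 dB → 17.6 dB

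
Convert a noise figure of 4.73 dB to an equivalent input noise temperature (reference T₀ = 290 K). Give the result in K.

572 K

F = 10^(4.73/10) = 2.97167
T_e = (F − 1)·T₀ = (2.97167 − 1) × 290 = 572 K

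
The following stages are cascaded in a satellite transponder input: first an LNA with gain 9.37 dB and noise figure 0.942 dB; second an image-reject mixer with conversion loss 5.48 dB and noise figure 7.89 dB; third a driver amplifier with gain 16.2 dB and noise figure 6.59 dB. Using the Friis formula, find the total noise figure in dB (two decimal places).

5.17 dB

Convert to linear (a loss of L dB is a gain of −L dB): F_i = 10^(NF_i/10), G_i = 10^(G_i,dB/10)
  Stage 1: F_1 = 10^(0.942/10) = 1.242, G_1 = 10^(9.37/10) = 8.650
  Stage 2: F_2 = 10^(7.89/10) = 6.152, G_2 = 10^(−5.48/10) = 0.2831
  Stage 3: F_3 = 10^(6.59/10) = 4.560, G_3 = 10^(16.2/10) = 41.69
Friis cascade:
  F = 1.242 + (6.152 − 1)/8.650 + (4.560 − 1)/2.449 = 3.292
NF = 10 log₁₀(3.292) = 5.17 dB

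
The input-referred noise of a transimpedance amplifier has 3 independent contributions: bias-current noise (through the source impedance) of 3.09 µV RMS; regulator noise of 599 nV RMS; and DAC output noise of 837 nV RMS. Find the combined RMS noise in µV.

Uncorrelated sources add in power (mean-square): V_tot = √(ΣV_i²)
V_tot = √[(3.09×10⁻⁶)² + (5.99×10⁻⁷)² + (8.37×10⁻⁷)²] = 3.26×10⁻⁶ V = 3.26 µV

3.26 µV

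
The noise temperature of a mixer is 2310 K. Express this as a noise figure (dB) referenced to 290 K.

F = 1 + T_e/T₀ = 1 + 2310/290 = 8.96552
NF = 10 log₁₀(8.96552) = 9.53 dB

9.53 dB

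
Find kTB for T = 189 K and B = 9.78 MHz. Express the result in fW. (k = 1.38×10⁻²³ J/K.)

P_n = kTB = 1.38×10⁻²³ × 189 × 9.78×10⁶ = 2.55×10⁻¹⁴ W = 25.5 fW

25.5 fW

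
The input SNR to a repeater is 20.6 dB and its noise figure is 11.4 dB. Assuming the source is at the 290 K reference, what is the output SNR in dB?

9.2 dB

By definition F = SNR_in/SNR_out, so in dB: SNR_out = SNR_in − NF
SNR_out = 20.6 − 11.4 = 9.2 dB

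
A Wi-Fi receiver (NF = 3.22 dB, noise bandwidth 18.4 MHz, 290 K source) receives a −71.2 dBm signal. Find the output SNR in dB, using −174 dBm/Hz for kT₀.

26.9 dB

Noise floor: N = −174 + 10 log₁₀(B) + NF
10 log₁₀(1.84×10⁷) = 72.65 dB
N = −174 + 72.65 + 3.22 = −98.13 dBm
SNR = P_sig − N = −71.2 − (−98.13) = 26.93 dB → 26.9 dB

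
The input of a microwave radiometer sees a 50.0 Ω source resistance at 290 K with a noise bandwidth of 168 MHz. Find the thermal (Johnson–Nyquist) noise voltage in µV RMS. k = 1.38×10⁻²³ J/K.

V_n = √(4kTRB)
4kTRB = 4 × 1.38×10⁻²³ × 290 × 5.00×10¹ × 1.68×10⁸ = 1.34×10⁻¹⁰ V²
V_n = √(1.34×10⁻¹⁰) = 1.16×10⁻⁵ V = 11.6 µV

11.6 µV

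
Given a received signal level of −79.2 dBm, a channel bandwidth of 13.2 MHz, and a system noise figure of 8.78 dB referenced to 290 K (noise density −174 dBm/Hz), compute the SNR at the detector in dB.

Noise floor: N = −174 + 10 log₁₀(B) + NF
10 log₁₀(1.32×10⁷) = 71.21 dB
N = −174 + 71.21 + 8.78 = −94.01 dBm
SNR = P_sig − N = −79.2 − (−94.01) = 14.81 dB → 14.8 dB

14.8 dB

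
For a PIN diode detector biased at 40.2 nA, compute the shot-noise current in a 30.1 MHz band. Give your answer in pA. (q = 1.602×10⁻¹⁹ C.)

623 pA

I_n = √(2qI·B)
2qI·B = 2 × 1.602×10⁻¹⁹ × 4.02×10⁻⁸ × 3.01×10⁷ = 3.88×10⁻¹⁹ A²
I_n = √(3.88×10⁻¹⁹) = 6.23×10⁻¹⁰ A = 623 pA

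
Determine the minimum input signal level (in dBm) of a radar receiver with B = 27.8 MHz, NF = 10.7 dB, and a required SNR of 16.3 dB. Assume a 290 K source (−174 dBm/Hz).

Sensitivity = −174 + 10 log₁₀(B) + NF + SNR_min
= −174 + 74.44 + 10.7 + 16.3
= −72.56 dBm → −72.6 dBm

−72.6 dBm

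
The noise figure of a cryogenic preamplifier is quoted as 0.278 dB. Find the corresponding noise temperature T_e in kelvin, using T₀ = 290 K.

19.2 K

F = 10^(0.278/10) = 1.06611
T_e = (F − 1)·T₀ = (1.06611 − 1) × 290 = 19.2 K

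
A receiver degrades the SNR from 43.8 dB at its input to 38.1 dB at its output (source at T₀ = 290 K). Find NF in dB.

NF (dB) = SNR_in(dB) − SNR_out(dB) when the source is at T₀
NF = 43.8 − 38.1 = 5.7 dB

5.7 dB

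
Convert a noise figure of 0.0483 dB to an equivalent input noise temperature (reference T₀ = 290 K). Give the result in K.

F = 10^(0.0483/10) = 1.01118
T_e = (F − 1)·T₀ = (1.01118 − 1) × 290 = 3.24 K

3.24 K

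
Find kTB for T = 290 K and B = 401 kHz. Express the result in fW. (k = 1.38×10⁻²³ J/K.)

P_n = kTB = 1.38×10⁻²³ × 290 × 4.01×10⁵ = 1.60×10⁻¹⁵ W = 1.60 fW

1.60 fW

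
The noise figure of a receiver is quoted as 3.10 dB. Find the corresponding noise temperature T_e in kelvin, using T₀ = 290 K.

302 K

F = 10^(3.10/10) = 2.04174
T_e = (F − 1)·T₀ = (2.04174 − 1) × 290 = 302 K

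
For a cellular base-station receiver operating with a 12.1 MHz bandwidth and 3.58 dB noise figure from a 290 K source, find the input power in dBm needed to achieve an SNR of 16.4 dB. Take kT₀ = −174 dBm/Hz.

−83.2 dBm

Sensitivity = −174 + 10 log₁₀(B) + NF + SNR_min
= −174 + 70.83 + 3.58 + 16.4
= −83.19 dBm → −83.2 dBm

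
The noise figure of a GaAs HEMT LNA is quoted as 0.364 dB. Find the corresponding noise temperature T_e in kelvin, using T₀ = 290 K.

F = 10^(0.364/10) = 1.08743
T_e = (F − 1)·T₀ = (1.08743 − 1) × 290 = 25.4 K

25.4 K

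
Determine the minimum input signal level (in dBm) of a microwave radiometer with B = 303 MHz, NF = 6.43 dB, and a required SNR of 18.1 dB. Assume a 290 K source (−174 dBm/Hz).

Sensitivity = −174 + 10 log₁₀(B) + NF + SNR_min
= −174 + 84.81 + 6.43 + 18.1
= −64.66 dBm → −64.7 dBm

−64.7 dBm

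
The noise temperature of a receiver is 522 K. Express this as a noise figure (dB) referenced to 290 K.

4.47 dB

F = 1 + T_e/T₀ = 1 + 522/290 = 2.8
NF = 10 log₁₀(2.8) = 4.47 dB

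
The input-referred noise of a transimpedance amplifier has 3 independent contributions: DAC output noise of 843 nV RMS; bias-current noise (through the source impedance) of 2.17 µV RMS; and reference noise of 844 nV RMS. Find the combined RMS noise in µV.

2.48 µV

Uncorrelated sources add in power (mean-square): V_tot = √(ΣV_i²)
V_tot = √[(8.43×10⁻⁷)² + (2.17×10⁻⁶)² + (8.44×10⁻⁷)²] = 2.48×10⁻⁶ V = 2.48 µV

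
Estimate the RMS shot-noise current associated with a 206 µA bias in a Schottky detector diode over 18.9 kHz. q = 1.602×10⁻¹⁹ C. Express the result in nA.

1.12 nA

I_n = √(2qI·B)
2qI·B = 2 × 1.602×10⁻¹⁹ × 2.06×10⁻⁴ × 1.89×10⁴ = 1.25×10⁻¹⁸ A²
I_n = √(1.25×10⁻¹⁸) = 1.12×10⁻⁹ A = 1.12 nA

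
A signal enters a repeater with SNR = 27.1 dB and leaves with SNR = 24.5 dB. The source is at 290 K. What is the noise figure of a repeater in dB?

NF (dB) = SNR_in(dB) − SNR_out(dB) when the source is at T₀
NF = 27.1 − 24.5 = 2.6 dB

2.6 dB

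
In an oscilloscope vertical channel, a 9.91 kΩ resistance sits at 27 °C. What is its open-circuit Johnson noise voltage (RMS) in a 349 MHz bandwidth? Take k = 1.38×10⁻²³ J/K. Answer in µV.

T = 27 °C + 273.15 = 300.15 K
V_n = √(4kTRB)
4kTRB = 4 × 1.38×10⁻²³ × 300.15 × 9.91×10³ × 3.49×10⁸ = 5.73×10⁻⁸ V²
V_n = √(5.73×10⁻⁸) = 2.39×10⁻⁴ V = 239 µV

239 µV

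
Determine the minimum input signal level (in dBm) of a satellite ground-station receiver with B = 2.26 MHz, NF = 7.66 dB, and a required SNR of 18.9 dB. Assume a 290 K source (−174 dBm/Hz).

−83.9 dBm

Sensitivity = −174 + 10 log₁₀(B) + NF + SNR_min
= −174 + 63.54 + 7.66 + 18.9
= −83.90 dBm → −83.9 dBm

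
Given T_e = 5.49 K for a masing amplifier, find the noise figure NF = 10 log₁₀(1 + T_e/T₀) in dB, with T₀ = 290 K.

0.081 dB

F = 1 + T_e/T₀ = 1 + 5.49/290 = 1.01893
NF = 10 log₁₀(1.01893) = 0.081 dB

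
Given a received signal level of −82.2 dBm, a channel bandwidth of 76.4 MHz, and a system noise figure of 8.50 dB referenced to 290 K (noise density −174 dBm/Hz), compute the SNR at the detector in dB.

4.5 dB

Noise floor: N = −174 + 10 log₁₀(B) + NF
10 log₁₀(7.64×10⁷) = 78.83 dB
N = −174 + 78.83 + 8.50 = −86.67 dBm
SNR = P_sig − N = −82.2 − (−86.67) = 4.47 dB → 4.5 dB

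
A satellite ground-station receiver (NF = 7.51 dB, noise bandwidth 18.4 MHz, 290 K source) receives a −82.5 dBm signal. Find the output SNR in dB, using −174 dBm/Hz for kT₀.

Noise floor: N = −174 + 10 log₁₀(B) + NF
10 log₁₀(1.84×10⁷) = 72.65 dB
N = −174 + 72.65 + 7.51 = −93.84 dBm
SNR = P_sig − N = −82.5 − (−93.84) = 11.34 dB → 11.3 dB

11.3 dB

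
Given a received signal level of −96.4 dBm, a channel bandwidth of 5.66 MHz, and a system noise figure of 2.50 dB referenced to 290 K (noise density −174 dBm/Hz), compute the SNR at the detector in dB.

7.6 dB

Noise floor: N = −174 + 10 log₁₀(B) + NF
10 log₁₀(5.66×10⁶) = 67.53 dB
N = −174 + 67.53 + 2.50 = −103.97 dBm
SNR = P_sig − N = −96.4 − (−103.97) = 7.57 dB → 7.6 dB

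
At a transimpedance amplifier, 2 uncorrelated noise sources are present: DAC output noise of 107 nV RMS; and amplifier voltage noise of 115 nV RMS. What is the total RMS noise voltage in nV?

157 nV

Uncorrelated sources add in power (mean-square): V_tot = √(ΣV_i²)
V_tot = √[(1.07×10⁻⁷)² + (1.15×10⁻⁷)²] = 1.57×10⁻⁷ V = 157 nV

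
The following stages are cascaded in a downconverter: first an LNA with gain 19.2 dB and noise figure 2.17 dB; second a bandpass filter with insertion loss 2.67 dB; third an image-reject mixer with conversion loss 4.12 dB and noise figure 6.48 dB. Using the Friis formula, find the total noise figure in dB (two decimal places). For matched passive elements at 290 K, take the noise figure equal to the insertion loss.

2.39 dB

Convert to linear (a loss of L dB is a gain of −L dB): F_i = 10^(NF_i/10), G_i = 10^(G_i,dB/10)
  Stage 1: F_1 = 10^(2.17/10) = 1.648, G_1 = 10^(19.2/10) = 83.18
  Stage 2: F_2 = 10^(2.67/10) = 1.849, G_2 = 10^(−2.67/10) = 0.5408
  Stage 3: F_3 = 10^(6.48/10) = 4.446, G_3 = 10^(−4.12/10) = 0.3873
Friis cascade:
  F = 1.648 + (1.849 − 1)/83.18 + (4.446 − 1)/44.98 = 1.735
NF = 10 log₁₀(1.735) = 2.39 dB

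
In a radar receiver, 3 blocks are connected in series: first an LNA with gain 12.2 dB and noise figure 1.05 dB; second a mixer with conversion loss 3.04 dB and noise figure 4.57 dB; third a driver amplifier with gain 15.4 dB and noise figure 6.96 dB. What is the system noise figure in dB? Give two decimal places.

2.71 dB

Convert to linear (a loss of L dB is a gain of −L dB): F_i = 10^(NF_i/10), G_i = 10^(G_i,dB/10)
  Stage 1: F_1 = 10^(1.05/10) = 1.274, G_1 = 10^(12.2/10) = 16.60
  Stage 2: F_2 = 10^(4.57/10) = 2.864, G_2 = 10^(−3.04/10) = 0.4966
  Stage 3: F_3 = 10^(6.96/10) = 4.966, G_3 = 10^(15.4/10) = 34.67
Friis cascade:
  F = 1.274 + (2.864 − 1)/16.60 + (4.966 − 1)/8.241 = 1.867
NF = 10 log₁₀(1.867) = 2.71 dB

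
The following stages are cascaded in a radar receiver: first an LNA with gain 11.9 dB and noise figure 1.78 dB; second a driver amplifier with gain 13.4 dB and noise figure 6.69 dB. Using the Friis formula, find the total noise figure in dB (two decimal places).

2.41 dB

Convert to linear (a loss of L dB is a gain of −L dB): F_i = 10^(NF_i/10), G_i = 10^(G_i,dB/10)
  Stage 1: F_1 = 10^(1.78/10) = 1.507, G_1 = 10^(11.9/10) = 15.49
  Stage 2: F_2 = 10^(6.69/10) = 4.667, G_2 = 10^(13.4/10) = 21.88
Friis cascade:
  F = 1.507 + (4.667 − 1)/15.49 = 1.743
NF = 10 log₁₀(1.743) = 2.41 dB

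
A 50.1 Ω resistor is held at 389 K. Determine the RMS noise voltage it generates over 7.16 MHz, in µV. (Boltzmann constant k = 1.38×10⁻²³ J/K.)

V_n = √(4kTRB)
4kTRB = 4 × 1.38×10⁻²³ × 389 × 5.01×10¹ × 7.16×10⁶ = 7.70×10⁻¹² V²
V_n = √(7.70×10⁻¹²) = 2.78×10⁻⁶ V = 2.78 µV

2.78 µV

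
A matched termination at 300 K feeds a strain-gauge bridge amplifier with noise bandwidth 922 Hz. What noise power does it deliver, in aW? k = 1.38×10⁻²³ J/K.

P_n = kTB = 1.38×10⁻²³ × 300 × 9.22×10² = 3.82×10⁻¹⁸ W = 3.82 aW

3.82 aW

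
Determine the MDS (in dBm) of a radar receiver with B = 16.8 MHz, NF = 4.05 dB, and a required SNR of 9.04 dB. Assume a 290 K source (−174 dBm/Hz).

−88.7 dBm

Sensitivity = −174 + 10 log₁₀(B) + NF + SNR_min
= −174 + 72.25 + 4.05 + 9.04
= −88.66 dBm → −88.7 dBm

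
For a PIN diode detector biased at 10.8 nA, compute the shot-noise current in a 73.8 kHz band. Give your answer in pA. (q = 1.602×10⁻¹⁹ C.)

I_n = √(2qI·B)
2qI·B = 2 × 1.602×10⁻¹⁹ × 1.08×10⁻⁸ × 7.38×10⁴ = 2.55×10⁻²² A²
I_n = √(2.55×10⁻²²) = 1.60×10⁻¹¹ A = 16.0 pA

16.0 pA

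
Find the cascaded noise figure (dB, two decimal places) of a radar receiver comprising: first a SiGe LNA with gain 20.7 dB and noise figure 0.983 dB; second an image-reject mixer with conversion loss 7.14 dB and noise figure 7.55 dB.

1.12 dB

Convert to linear (a loss of L dB is a gain of −L dB): F_i = 10^(NF_i/10), G_i = 10^(G_i,dB/10)
  Stage 1: F_1 = 10^(0.983/10) = 1.254, G_1 = 10^(20.7/10) = 117.5
  Stage 2: F_2 = 10^(7.55/10) = 5.689, G_2 = 10^(−7.14/10) = 0.1932
Friis cascade:
  F = 1.254 + (5.689 − 1)/117.5 = 1.294
NF = 10 log₁₀(1.294) = 1.12 dB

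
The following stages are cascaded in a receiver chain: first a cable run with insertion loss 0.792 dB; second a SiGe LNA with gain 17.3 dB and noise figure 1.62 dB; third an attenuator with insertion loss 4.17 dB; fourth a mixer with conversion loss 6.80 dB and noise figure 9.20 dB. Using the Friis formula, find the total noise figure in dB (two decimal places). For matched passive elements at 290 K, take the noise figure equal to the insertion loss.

Convert to linear (a loss of L dB is a gain of −L dB): F_i = 10^(NF_i/10), G_i = 10^(G_i,dB/10)
  Stage 1: F_1 = 10^(0.792/10) = 1.200, G_1 = 10^(−0.792/10) = 0.8333
  Stage 2: F_2 = 10^(1.62/10) = 1.452, G_2 = 10^(17.3/10) = 53.70
  Stage 3: F_3 = 10^(4.17/10) = 2.612, G_3 = 10^(−4.17/10) = 0.3828
  Stage 4: F_4 = 10^(9.20/10) = 8.318, G_4 = 10^(−6.80/10) = 0.2089
Friis cascade:
  F = 1.200 + (1.452 − 1)/0.8333 + (2.612 − 1)/44.75 + (8.318 − 1)/17.13 = 2.206
NF = 10 log₁₀(2.206) = 3.44 dB

3.44 dB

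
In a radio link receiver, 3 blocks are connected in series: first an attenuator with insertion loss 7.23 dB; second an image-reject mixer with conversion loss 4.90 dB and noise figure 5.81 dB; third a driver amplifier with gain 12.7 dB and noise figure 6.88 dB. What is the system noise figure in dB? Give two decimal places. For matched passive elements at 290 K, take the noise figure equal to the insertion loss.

19.21 dB

Convert to linear (a loss of L dB is a gain of −L dB): F_i = 10^(NF_i/10), G_i = 10^(G_i,dB/10)
  Stage 1: F_1 = 10^(7.23/10) = 5.284, G_1 = 10^(−7.23/10) = 0.1892
  Stage 2: F_2 = 10^(5.81/10) = 3.811, G_2 = 10^(−4.90/10) = 0.3236
  Stage 3: F_3 = 10^(6.88/10) = 4.875, G_3 = 10^(12.7/10) = 18.62
Friis cascade:
  F = 5.284 + (3.811 − 1)/0.1892 + (4.875 − 1)/0.06124 = 83.42
NF = 10 log₁₀(83.42) = 19.21 dB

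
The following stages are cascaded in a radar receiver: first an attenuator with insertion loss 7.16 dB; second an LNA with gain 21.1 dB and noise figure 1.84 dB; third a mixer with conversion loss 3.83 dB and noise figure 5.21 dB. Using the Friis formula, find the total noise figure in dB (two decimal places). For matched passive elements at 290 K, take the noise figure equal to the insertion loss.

Convert to linear (a loss of L dB is a gain of −L dB): F_i = 10^(NF_i/10), G_i = 10^(G_i,dB/10)
  Stage 1: F_1 = 10^(7.16/10) = 5.200, G_1 = 10^(−7.16/10) = 0.1923
  Stage 2: F_2 = 10^(1.84/10) = 1.528, G_2 = 10^(21.1/10) = 128.8
  Stage 3: F_3 = 10^(5.21/10) = 3.319, G_3 = 10^(−3.83/10) = 0.4140
Friis cascade:
  F = 5.200 + (1.528 − 1)/0.1923 + (3.319 − 1)/24.77 = 8.037
NF = 10 log₁₀(8.037) = 9.05 dB

9.05 dB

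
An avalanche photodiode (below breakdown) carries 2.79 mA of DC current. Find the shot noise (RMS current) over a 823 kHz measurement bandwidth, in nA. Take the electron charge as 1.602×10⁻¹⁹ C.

27.1 nA

I_n = √(2qI·B)
2qI·B = 2 × 1.602×10⁻¹⁹ × 2.79×10⁻³ × 8.23×10⁵ = 7.36×10⁻¹⁶ A²
I_n = √(7.36×10⁻¹⁶) = 2.71×10⁻⁸ A = 27.1 nA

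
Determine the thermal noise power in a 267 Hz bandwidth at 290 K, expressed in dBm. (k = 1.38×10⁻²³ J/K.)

−149.7 dBm

P_n = kTB = 1.38×10⁻²³ × 290 × 2.67×10² = 1.07×10⁻¹⁸ W
In dBm: 10 log₁₀(1.07×10⁻¹⁸ / 10⁻³) = −149.7 dBm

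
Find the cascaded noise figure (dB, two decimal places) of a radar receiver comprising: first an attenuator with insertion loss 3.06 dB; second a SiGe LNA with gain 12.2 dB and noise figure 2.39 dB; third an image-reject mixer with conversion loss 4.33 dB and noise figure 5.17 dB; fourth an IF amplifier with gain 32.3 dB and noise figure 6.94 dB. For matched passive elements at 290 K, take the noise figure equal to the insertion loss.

Convert to linear (a loss of L dB is a gain of −L dB): F_i = 10^(NF_i/10), G_i = 10^(G_i,dB/10)
  Stage 1: F_1 = 10^(3.06/10) = 2.023, G_1 = 10^(−3.06/10) = 0.4943
  Stage 2: F_2 = 10^(2.39/10) = 1.734, G_2 = 10^(12.2/10) = 16.60
  Stage 3: F_3 = 10^(5.17/10) = 3.289, G_3 = 10^(−4.33/10) = 0.3690
  Stage 4: F_4 = 10^(6.94/10) = 4.943, G_4 = 10^(32.3/10) = 1698
Friis cascade:
  F = 2.023 + (1.734 − 1)/0.4943 + (3.289 − 1)/8.204 + (4.943 − 1)/3.027 = 5.089
NF = 10 log₁₀(5.089) = 7.07 dB

7.07 dB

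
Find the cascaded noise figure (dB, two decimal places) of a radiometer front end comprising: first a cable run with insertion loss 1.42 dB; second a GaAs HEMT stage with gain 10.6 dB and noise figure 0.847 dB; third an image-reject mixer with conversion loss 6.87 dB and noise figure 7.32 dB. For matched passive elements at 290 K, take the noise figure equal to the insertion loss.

3.46 dB

Convert to linear (a loss of L dB is a gain of −L dB): F_i = 10^(NF_i/10), G_i = 10^(G_i,dB/10)
  Stage 1: F_1 = 10^(1.42/10) = 1.387, G_1 = 10^(−1.42/10) = 0.7211
  Stage 2: F_2 = 10^(0.847/10) = 1.215, G_2 = 10^(10.6/10) = 11.48
  Stage 3: F_3 = 10^(7.32/10) = 5.395, G_3 = 10^(−6.87/10) = 0.2056
Friis cascade:
  F = 1.387 + (1.215 − 1)/0.7211 + (5.395 − 1)/8.279 = 2.216
NF = 10 log₁₀(2.216) = 3.46 dB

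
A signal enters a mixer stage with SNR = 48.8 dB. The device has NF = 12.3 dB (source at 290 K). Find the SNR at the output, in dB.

By definition F = SNR_in/SNR_out, so in dB: SNR_out = SNR_in − NF
SNR_out = 48.8 − 12.3 = 36.5 dB

36.5 dB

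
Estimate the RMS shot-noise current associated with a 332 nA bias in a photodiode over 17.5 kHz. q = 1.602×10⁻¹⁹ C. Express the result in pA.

43.1 pA

I_n = √(2qI·B)
2qI·B = 2 × 1.602×10⁻¹⁹ × 3.32×10⁻⁷ × 1.75×10⁴ = 1.86×10⁻²¹ A²
I_n = √(1.86×10⁻²¹) = 4.31×10⁻¹¹ A = 43.1 pA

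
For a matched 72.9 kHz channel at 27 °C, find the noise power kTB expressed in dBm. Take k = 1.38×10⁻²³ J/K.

−125.2 dBm

T = 27 °C + 273.15 = 300.15 K
P_n = kTB = 1.38×10⁻²³ × 300.15 × 7.29×10⁴ = 3.02×10⁻¹⁶ W
In dBm: 10 log₁₀(3.02×10⁻¹⁶ / 10⁻³) = −125.2 dBm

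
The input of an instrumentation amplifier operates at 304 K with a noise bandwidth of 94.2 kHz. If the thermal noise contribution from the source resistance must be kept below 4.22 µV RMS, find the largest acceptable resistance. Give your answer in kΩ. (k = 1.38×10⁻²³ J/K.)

Johnson–Nyquist: V_n = √(4kTRB) ⇒ R = V_n² / (4kTB)
4kTB = 4 × 1.38×10⁻²³ × 304 × 9.42×10⁴ = 1.58×10⁻¹⁵
R = (4.22×10⁻⁶)² / 1.58×10⁻¹⁵ = 1.13×10⁴ Ω = 11.3 kΩ

11.3 kΩ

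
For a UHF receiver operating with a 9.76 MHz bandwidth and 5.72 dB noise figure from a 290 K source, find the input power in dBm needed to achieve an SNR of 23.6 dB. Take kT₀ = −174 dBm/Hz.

−74.8 dBm

Sensitivity = −174 + 10 log₁₀(B) + NF + SNR_min
= −174 + 69.89 + 5.72 + 23.6
= −74.79 dBm → −74.8 dBm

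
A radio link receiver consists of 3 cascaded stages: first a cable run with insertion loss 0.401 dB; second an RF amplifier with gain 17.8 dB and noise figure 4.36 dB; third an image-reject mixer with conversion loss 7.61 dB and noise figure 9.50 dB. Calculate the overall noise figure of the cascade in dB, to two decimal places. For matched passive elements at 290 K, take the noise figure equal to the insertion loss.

Convert to linear (a loss of L dB is a gain of −L dB): F_i = 10^(NF_i/10), G_i = 10^(G_i,dB/10)
  Stage 1: F_1 = 10^(0.401/10) = 1.097, G_1 = 10^(−0.401/10) = 0.9118
  Stage 2: F_2 = 10^(4.36/10) = 2.729, G_2 = 10^(17.8/10) = 60.26
  Stage 3: F_3 = 10^(9.50/10) = 8.913, G_3 = 10^(−7.61/10) = 0.1734
Friis cascade:
  F = 1.097 + (2.729 − 1)/0.9118 + (8.913 − 1)/54.94 = 3.137
NF = 10 log₁₀(3.137) = 4.97 dB

4.97 dB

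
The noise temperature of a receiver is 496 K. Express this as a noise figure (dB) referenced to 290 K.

F = 1 + T_e/T₀ = 1 + 496/290 = 2.71034
NF = 10 log₁₀(2.71034) = 4.33 dB

4.33 dB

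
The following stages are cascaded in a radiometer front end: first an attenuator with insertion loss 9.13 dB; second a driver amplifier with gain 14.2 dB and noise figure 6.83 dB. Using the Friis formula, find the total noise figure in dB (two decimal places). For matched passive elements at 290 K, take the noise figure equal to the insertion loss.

15.96 dB

Convert to linear (a loss of L dB is a gain of −L dB): F_i = 10^(NF_i/10), G_i = 10^(G_i,dB/10)
  Stage 1: F_1 = 10^(9.13/10) = 8.185, G_1 = 10^(−9.13/10) = 0.1222
  Stage 2: F_2 = 10^(6.83/10) = 4.819, G_2 = 10^(14.2/10) = 26.30
Friis cascade:
  F = 8.185 + (4.819 − 1)/0.1222 = 39.45
NF = 10 log₁₀(39.45) = 15.96 dB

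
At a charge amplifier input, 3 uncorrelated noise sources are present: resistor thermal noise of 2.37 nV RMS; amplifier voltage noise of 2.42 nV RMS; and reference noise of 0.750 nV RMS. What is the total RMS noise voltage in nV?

3.47 nV

Uncorrelated sources add in power (mean-square): V_tot = √(ΣV_i²)
V_tot = √[(2.37×10⁻⁹)² + (2.42×10⁻⁹)² + (7.50×10⁻¹⁰)²] = 3.47×10⁻⁹ V = 3.47 nV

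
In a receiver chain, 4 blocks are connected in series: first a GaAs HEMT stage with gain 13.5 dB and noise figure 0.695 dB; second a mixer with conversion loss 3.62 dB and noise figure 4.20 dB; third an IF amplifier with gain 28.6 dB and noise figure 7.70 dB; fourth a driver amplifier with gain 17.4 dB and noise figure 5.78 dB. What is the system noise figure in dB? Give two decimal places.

Convert to linear (a loss of L dB is a gain of −L dB): F_i = 10^(NF_i/10), G_i = 10^(G_i,dB/10)
  Stage 1: F_1 = 10^(0.695/10) = 1.174, G_1 = 10^(13.5/10) = 22.39
  Stage 2: F_2 = 10^(4.20/10) = 2.630, G_2 = 10^(−3.62/10) = 0.4345
  Stage 3: F_3 = 10^(7.70/10) = 5.888, G_3 = 10^(28.6/10) = 724.4
  Stage 4: F_4 = 10^(5.78/10) = 3.784, G_4 = 10^(17.4/10) = 54.95
Friis cascade:
  F = 1.174 + (2.630 − 1)/22.39 + (5.888 − 1)/9.727 + (3.784 − 1)/7047 = 1.749
NF = 10 log₁₀(1.749) = 2.43 dB

2.43 dB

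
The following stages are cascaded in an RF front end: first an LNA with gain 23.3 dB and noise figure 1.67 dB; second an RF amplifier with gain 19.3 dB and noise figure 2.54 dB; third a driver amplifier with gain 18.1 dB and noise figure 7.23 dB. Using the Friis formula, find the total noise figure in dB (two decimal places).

Convert to linear (a loss of L dB is a gain of −L dB): F_i = 10^(NF_i/10), G_i = 10^(G_i,dB/10)
  Stage 1: F_1 = 10^(1.67/10) = 1.469, G_1 = 10^(23.3/10) = 213.8
  Stage 2: F_2 = 10^(2.54/10) = 1.795, G_2 = 10^(19.3/10) = 85.11
  Stage 3: F_3 = 10^(7.23/10) = 5.284, G_3 = 10^(18.1/10) = 64.57
Friis cascade:
  F = 1.469 + (1.795 − 1)/213.8 + (5.284 − 1)/1.820×10⁴ = 1.473
NF = 10 log₁₀(1.473) = 1.68 dB

1.68 dB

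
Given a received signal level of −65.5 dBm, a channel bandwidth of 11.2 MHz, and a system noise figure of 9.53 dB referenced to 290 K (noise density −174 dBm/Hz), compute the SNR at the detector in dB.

28.5 dB

Noise floor: N = −174 + 10 log₁₀(B) + NF
10 log₁₀(1.12×10⁷) = 70.49 dB
N = −174 + 70.49 + 9.53 = −93.98 dBm
SNR = P_sig − N = −65.5 − (−93.98) = 28.48 dB → 28.5 dB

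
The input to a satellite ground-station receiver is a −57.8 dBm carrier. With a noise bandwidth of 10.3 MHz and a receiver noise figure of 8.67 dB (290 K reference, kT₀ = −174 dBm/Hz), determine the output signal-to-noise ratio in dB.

37.4 dB

Noise floor: N = −174 + 10 log₁₀(B) + NF
10 log₁₀(1.03×10⁷) = 70.13 dB
N = −174 + 70.13 + 8.67 = −95.20 dBm
SNR = P_sig − N = −57.8 − (−95.20) = 37.40 dB → 37.4 dB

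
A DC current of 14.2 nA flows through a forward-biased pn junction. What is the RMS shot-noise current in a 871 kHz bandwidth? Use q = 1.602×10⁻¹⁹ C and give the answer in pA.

63.0 pA

I_n = √(2qI·B)
2qI·B = 2 × 1.602×10⁻¹⁹ × 1.42×10⁻⁸ × 8.71×10⁵ = 3.96×10⁻²¹ A²
I_n = √(3.96×10⁻²¹) = 6.30×10⁻¹¹ A = 63.0 pA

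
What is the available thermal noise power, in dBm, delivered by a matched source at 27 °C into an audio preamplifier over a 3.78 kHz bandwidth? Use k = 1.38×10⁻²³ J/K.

T = 27 °C + 273.15 = 300.15 K
P_n = kTB = 1.38×10⁻²³ × 300.15 × 3.78×10³ = 1.57×10⁻¹⁷ W
In dBm: 10 log₁₀(1.57×10⁻¹⁷ / 10⁻³) = −138.1 dBm

−138.1 dBm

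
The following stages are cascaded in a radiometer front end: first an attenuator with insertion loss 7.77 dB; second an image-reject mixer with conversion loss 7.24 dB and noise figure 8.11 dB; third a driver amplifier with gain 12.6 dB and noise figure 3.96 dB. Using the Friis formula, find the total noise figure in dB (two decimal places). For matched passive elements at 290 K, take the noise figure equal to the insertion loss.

19.34 dB

Convert to linear (a loss of L dB is a gain of −L dB): F_i = 10^(NF_i/10), G_i = 10^(G_i,dB/10)
  Stage 1: F_1 = 10^(7.77/10) = 5.984, G_1 = 10^(−7.77/10) = 0.1671
  Stage 2: F_2 = 10^(8.11/10) = 6.471, G_2 = 10^(−7.24/10) = 0.1888
  Stage 3: F_3 = 10^(3.96/10) = 2.489, G_3 = 10^(12.6/10) = 18.20
Friis cascade:
  F = 5.984 + (6.471 − 1)/0.1671 + (2.489 − 1)/0.03155 = 85.92
NF = 10 log₁₀(85.92) = 19.34 dB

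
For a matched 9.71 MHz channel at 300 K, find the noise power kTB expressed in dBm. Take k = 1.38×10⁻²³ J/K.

−104.0 dBm

P_n = kTB = 1.38×10⁻²³ × 300 × 9.71×10⁶ = 4.02×10⁻¹⁴ W
In dBm: 10 log₁₀(4.02×10⁻¹⁴ / 10⁻³) = −104.0 dBm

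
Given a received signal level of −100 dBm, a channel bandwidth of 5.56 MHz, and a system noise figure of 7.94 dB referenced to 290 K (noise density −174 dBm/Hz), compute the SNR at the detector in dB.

−1.4 dB

Noise floor: N = −174 + 10 log₁₀(B) + NF
10 log₁₀(5.56×10⁶) = 67.45 dB
N = −174 + 67.45 + 7.94 = −98.61 dBm
SNR = P_sig − N = −100 − (−98.61) = −1.39 dB → −1.4 dB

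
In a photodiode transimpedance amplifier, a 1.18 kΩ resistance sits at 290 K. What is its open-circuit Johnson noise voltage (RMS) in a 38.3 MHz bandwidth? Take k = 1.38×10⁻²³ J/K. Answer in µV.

V_n = √(4kTRB)
4kTRB = 4 × 1.38×10⁻²³ × 290 × 1.18×10³ × 3.83×10⁷ = 7.23×10⁻¹⁰ V²
V_n = √(7.23×10⁻¹⁰) = 2.69×10⁻⁵ V = 26.9 µV

26.9 µV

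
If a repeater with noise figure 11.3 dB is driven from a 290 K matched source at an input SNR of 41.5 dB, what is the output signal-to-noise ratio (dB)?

By definition F = SNR_in/SNR_out, so in dB: SNR_out = SNR_in − NF
SNR_out = 41.5 − 11.3 = 30.2 dB

30.2 dB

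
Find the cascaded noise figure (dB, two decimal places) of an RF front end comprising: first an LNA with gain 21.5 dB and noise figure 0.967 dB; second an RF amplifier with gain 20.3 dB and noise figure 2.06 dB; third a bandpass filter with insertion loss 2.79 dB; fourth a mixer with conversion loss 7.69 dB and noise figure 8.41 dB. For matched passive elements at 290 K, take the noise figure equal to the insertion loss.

0.98 dB

Convert to linear (a loss of L dB is a gain of −L dB): F_i = 10^(NF_i/10), G_i = 10^(G_i,dB/10)
  Stage 1: F_1 = 10^(0.967/10) = 1.249, G_1 = 10^(21.5/10) = 141.3
  Stage 2: F_2 = 10^(2.06/10) = 1.607, G_2 = 10^(20.3/10) = 107.2
  Stage 3: F_3 = 10^(2.79/10) = 1.901, G_3 = 10^(−2.79/10) = 0.5260
  Stage 4: F_4 = 10^(8.41/10) = 6.934, G_4 = 10^(−7.69/10) = 0.1702
Friis cascade:
  F = 1.249 + (1.607 − 1)/141.3 + (1.901 − 1)/1.514×10⁴ + (6.934 − 1)/7962 = 1.254
NF = 10 log₁₀(1.254) = 0.98 dB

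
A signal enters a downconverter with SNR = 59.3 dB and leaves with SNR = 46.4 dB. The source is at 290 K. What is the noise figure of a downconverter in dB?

NF (dB) = SNR_in(dB) − SNR_out(dB) when the source is at T₀
NF = 59.3 − 46.4 = 12.9 dB

12.9 dB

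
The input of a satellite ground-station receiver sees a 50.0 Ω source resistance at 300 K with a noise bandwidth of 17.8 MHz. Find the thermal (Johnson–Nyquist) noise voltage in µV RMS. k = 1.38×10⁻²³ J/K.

V_n = √(4kTRB)
4kTRB = 4 × 1.38×10⁻²³ × 300 × 5.00×10¹ × 1.78×10⁷ = 1.47×10⁻¹¹ V²
V_n = √(1.47×10⁻¹¹) = 3.84×10⁻⁶ V = 3.84 µV

3.84 µV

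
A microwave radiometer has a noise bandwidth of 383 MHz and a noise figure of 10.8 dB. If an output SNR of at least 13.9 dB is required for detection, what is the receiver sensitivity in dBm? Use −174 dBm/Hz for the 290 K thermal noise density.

−63.5 dBm

Sensitivity = −174 + 10 log₁₀(B) + NF + SNR_min
= −174 + 85.83 + 10.8 + 13.9
= −63.47 dBm → −63.5 dBm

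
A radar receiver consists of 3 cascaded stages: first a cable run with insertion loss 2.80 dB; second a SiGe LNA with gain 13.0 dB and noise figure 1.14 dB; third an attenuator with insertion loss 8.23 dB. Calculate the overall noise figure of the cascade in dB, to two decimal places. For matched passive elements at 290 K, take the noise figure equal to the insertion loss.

Convert to linear (a loss of L dB is a gain of −L dB): F_i = 10^(NF_i/10), G_i = 10^(G_i,dB/10)
  Stage 1: F_1 = 10^(2.80/10) = 1.905, G_1 = 10^(−2.80/10) = 0.5248
  Stage 2: F_2 = 10^(1.14/10) = 1.300, G_2 = 10^(13.0/10) = 19.95
  Stage 3: F_3 = 10^(8.23/10) = 6.653, G_3 = 10^(−8.23/10) = 0.1503
Friis cascade:
  F = 1.905 + (1.300 − 1)/0.5248 + (6.653 − 1)/10.47 = 3.017
NF = 10 log₁₀(3.017) = 4.80 dB

4.80 dB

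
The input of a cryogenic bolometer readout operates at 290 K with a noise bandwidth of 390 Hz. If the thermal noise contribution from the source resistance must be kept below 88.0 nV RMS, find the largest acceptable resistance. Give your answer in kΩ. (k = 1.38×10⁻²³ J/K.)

Johnson–Nyquist: V_n = √(4kTRB) ⇒ R = V_n² / (4kTB)
4kTB = 4 × 1.38×10⁻²³ × 290 × 3.90×10² = 6.24×10⁻¹⁸
R = (8.80×10⁻⁸)² / 6.24×10⁻¹⁸ = 1.24×10³ Ω = 1.24 kΩ

1.24 kΩ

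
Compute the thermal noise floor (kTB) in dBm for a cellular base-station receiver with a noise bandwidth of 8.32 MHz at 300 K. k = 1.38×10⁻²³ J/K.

−104.6 dBm

P_n = kTB = 1.38×10⁻²³ × 300 × 8.32×10⁶ = 3.44×10⁻¹⁴ W
In dBm: 10 log₁₀(3.44×10⁻¹⁴ / 10⁻³) = −104.6 dBm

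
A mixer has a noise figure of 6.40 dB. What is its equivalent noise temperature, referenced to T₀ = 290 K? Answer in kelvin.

F = 10^(6.40/10) = 4.36516
T_e = (F − 1)·T₀ = (4.36516 − 1) × 290 = 976 K

976 K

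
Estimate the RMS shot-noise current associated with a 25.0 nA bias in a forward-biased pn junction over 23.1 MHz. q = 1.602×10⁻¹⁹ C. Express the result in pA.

I_n = √(2qI·B)
2qI·B = 2 × 1.602×10⁻¹⁹ × 2.50×10⁻⁸ × 2.31×10⁷ = 1.85×10⁻¹⁹ A²
I_n = √(1.85×10⁻¹⁹) = 4.30×10⁻¹⁰ A = 430 pA

430 pA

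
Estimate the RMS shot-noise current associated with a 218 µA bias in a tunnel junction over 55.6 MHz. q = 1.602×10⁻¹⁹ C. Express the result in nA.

I_n = √(2qI·B)
2qI·B = 2 × 1.602×10⁻¹⁹ × 2.18×10⁻⁴ × 5.56×10⁷ = 3.88×10⁻¹⁵ A²
I_n = √(3.88×10⁻¹⁵) = 6.23×10⁻⁸ A = 62.3 nA

62.3 nA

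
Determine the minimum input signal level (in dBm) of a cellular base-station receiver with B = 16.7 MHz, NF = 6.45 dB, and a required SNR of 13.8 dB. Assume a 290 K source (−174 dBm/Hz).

Sensitivity = −174 + 10 log₁₀(B) + NF + SNR_min
= −174 + 72.23 + 6.45 + 13.8
= −81.52 dBm → −81.5 dBm

−81.5 dBm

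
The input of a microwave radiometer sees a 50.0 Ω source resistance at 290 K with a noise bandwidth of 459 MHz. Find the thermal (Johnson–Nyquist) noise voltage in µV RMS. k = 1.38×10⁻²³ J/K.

V_n = √(4kTRB)
4kTRB = 4 × 1.38×10⁻²³ × 290 × 5.00×10¹ × 4.59×10⁸ = 3.67×10⁻¹⁰ V²
V_n = √(3.67×10⁻¹⁰) = 1.92×10⁻⁵ V = 19.2 µV

19.2 µV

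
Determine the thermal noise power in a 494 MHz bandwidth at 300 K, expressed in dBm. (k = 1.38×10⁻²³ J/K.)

−86.9 dBm

P_n = kTB = 1.38×10⁻²³ × 300 × 4.94×10⁸ = 2.05×10⁻¹² W
In dBm: 10 log₁₀(2.05×10⁻¹² / 10⁻³) = −86.9 dBm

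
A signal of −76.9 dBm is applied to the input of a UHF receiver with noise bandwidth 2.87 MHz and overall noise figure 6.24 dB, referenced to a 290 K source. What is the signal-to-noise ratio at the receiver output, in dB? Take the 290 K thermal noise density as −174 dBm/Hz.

Noise floor: N = −174 + 10 log₁₀(B) + NF
10 log₁₀(2.87×10⁶) = 64.58 dB
N = −174 + 64.58 + 6.24 = −103.18 dBm
SNR = P_sig − N = −76.9 − (−103.18) = 26.28 dB → 26.3 dB

26.3 dB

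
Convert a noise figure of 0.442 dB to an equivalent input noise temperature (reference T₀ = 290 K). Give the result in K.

31.1 K

F = 10^(0.442/10) = 1.10713
T_e = (F − 1)·T₀ = (1.10713 − 1) × 290 = 31.1 K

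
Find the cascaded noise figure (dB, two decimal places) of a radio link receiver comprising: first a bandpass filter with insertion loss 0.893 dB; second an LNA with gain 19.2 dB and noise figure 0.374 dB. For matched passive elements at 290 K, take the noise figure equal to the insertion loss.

Convert to linear (a loss of L dB is a gain of −L dB): F_i = 10^(NF_i/10), G_i = 10^(G_i,dB/10)
  Stage 1: F_1 = 10^(0.893/10) = 1.228, G_1 = 10^(−0.893/10) = 0.8141
  Stage 2: F_2 = 10^(0.374/10) = 1.090, G_2 = 10^(19.2/10) = 83.18
Friis cascade:
  F = 1.228 + (1.090 − 1)/0.8141 = 1.339
NF = 10 log₁₀(1.339) = 1.27 dB

1.27 dB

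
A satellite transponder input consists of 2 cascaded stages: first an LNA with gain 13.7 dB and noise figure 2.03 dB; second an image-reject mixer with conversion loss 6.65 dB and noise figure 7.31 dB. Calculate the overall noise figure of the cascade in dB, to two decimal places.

Convert to linear (a loss of L dB is a gain of −L dB): F_i = 10^(NF_i/10), G_i = 10^(G_i,dB/10)
  Stage 1: F_1 = 10^(2.03/10) = 1.596, G_1 = 10^(13.7/10) = 23.44
  Stage 2: F_2 = 10^(7.31/10) = 5.383, G_2 = 10^(−6.65/10) = 0.2163
Friis cascade:
  F = 1.596 + (5.383 − 1)/23.44 = 1.783
NF = 10 log₁₀(1.783) = 2.51 dB

2.51 dB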